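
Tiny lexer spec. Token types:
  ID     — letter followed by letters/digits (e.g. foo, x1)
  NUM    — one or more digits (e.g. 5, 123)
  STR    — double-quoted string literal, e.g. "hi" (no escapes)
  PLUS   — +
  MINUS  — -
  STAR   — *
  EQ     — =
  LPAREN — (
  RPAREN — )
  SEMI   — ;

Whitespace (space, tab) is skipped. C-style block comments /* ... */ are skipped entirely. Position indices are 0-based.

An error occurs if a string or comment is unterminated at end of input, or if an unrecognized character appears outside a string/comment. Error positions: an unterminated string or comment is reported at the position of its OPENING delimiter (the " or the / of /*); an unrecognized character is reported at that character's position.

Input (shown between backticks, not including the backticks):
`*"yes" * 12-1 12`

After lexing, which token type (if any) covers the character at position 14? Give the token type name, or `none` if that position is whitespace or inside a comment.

Answer: NUM

Derivation:
pos=0: emit STAR '*'
pos=1: enter STRING mode
pos=1: emit STR "yes" (now at pos=6)
pos=7: emit STAR '*'
pos=9: emit NUM '12' (now at pos=11)
pos=11: emit MINUS '-'
pos=12: emit NUM '1' (now at pos=13)
pos=14: emit NUM '12' (now at pos=16)
DONE. 7 tokens: [STAR, STR, STAR, NUM, MINUS, NUM, NUM]
Position 14: char is '1' -> NUM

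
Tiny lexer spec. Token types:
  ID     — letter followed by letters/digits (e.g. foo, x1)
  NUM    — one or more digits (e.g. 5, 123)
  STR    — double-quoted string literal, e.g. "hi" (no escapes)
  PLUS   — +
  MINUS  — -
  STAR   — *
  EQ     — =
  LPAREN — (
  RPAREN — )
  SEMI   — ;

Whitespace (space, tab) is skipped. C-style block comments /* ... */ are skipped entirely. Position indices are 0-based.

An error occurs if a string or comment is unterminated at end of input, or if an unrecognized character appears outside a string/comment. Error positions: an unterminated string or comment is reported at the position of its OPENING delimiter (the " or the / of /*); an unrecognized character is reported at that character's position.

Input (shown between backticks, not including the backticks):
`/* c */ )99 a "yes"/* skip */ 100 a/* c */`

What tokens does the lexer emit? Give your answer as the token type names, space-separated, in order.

pos=0: enter COMMENT mode (saw '/*')
exit COMMENT mode (now at pos=7)
pos=8: emit RPAREN ')'
pos=9: emit NUM '99' (now at pos=11)
pos=12: emit ID 'a' (now at pos=13)
pos=14: enter STRING mode
pos=14: emit STR "yes" (now at pos=19)
pos=19: enter COMMENT mode (saw '/*')
exit COMMENT mode (now at pos=29)
pos=30: emit NUM '100' (now at pos=33)
pos=34: emit ID 'a' (now at pos=35)
pos=35: enter COMMENT mode (saw '/*')
exit COMMENT mode (now at pos=42)
DONE. 6 tokens: [RPAREN, NUM, ID, STR, NUM, ID]

Answer: RPAREN NUM ID STR NUM ID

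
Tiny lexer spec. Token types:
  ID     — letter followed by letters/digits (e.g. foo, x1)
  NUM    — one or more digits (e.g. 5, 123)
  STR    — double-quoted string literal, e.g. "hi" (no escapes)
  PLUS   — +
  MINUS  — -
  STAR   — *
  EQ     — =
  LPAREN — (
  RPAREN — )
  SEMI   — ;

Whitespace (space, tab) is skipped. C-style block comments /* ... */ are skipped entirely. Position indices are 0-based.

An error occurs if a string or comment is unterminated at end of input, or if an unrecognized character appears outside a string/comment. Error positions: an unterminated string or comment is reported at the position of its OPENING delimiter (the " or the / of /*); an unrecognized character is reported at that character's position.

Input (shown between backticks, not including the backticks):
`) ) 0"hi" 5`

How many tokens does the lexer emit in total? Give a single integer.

pos=0: emit RPAREN ')'
pos=2: emit RPAREN ')'
pos=4: emit NUM '0' (now at pos=5)
pos=5: enter STRING mode
pos=5: emit STR "hi" (now at pos=9)
pos=10: emit NUM '5' (now at pos=11)
DONE. 5 tokens: [RPAREN, RPAREN, NUM, STR, NUM]

Answer: 5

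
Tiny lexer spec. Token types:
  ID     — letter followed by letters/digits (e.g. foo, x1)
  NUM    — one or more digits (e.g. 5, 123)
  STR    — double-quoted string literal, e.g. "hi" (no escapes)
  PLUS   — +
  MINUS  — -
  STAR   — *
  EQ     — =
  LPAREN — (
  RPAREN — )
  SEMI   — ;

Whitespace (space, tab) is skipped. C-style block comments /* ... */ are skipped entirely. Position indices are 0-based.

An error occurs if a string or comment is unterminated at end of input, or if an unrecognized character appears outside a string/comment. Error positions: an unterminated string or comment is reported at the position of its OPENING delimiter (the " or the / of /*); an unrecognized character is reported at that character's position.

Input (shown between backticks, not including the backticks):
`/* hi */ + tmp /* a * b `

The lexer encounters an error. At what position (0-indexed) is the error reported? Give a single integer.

pos=0: enter COMMENT mode (saw '/*')
exit COMMENT mode (now at pos=8)
pos=9: emit PLUS '+'
pos=11: emit ID 'tmp' (now at pos=14)
pos=15: enter COMMENT mode (saw '/*')
pos=15: ERROR — unterminated comment (reached EOF)

Answer: 15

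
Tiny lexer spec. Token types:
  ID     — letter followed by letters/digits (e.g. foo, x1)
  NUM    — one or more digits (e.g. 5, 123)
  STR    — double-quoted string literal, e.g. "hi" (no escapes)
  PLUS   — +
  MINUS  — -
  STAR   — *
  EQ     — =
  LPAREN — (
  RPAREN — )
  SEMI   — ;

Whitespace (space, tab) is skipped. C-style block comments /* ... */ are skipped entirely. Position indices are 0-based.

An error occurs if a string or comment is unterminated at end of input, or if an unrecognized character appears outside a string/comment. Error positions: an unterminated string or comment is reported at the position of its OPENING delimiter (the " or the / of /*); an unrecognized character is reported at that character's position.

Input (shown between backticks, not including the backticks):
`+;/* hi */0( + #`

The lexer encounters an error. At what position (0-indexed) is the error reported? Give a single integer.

Answer: 15

Derivation:
pos=0: emit PLUS '+'
pos=1: emit SEMI ';'
pos=2: enter COMMENT mode (saw '/*')
exit COMMENT mode (now at pos=10)
pos=10: emit NUM '0' (now at pos=11)
pos=11: emit LPAREN '('
pos=13: emit PLUS '+'
pos=15: ERROR — unrecognized char '#'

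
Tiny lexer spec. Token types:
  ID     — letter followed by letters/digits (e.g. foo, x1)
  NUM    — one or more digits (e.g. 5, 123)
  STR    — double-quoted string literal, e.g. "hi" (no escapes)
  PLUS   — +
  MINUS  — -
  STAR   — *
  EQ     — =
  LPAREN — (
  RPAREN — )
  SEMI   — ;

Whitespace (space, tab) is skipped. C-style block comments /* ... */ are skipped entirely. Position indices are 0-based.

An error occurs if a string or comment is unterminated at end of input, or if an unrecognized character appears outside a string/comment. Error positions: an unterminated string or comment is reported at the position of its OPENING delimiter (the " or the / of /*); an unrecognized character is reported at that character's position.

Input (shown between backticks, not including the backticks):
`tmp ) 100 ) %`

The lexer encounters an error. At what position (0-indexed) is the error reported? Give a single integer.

Answer: 12

Derivation:
pos=0: emit ID 'tmp' (now at pos=3)
pos=4: emit RPAREN ')'
pos=6: emit NUM '100' (now at pos=9)
pos=10: emit RPAREN ')'
pos=12: ERROR — unrecognized char '%'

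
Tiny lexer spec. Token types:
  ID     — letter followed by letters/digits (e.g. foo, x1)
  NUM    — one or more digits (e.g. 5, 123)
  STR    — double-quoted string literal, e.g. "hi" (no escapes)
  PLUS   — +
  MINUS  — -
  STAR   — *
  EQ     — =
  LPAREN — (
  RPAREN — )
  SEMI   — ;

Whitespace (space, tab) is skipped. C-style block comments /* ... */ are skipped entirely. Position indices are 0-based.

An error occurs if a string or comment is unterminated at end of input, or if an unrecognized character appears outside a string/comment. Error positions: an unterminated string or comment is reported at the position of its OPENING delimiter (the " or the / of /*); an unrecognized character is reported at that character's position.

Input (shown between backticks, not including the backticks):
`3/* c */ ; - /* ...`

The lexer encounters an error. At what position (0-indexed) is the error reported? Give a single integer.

pos=0: emit NUM '3' (now at pos=1)
pos=1: enter COMMENT mode (saw '/*')
exit COMMENT mode (now at pos=8)
pos=9: emit SEMI ';'
pos=11: emit MINUS '-'
pos=13: enter COMMENT mode (saw '/*')
pos=13: ERROR — unterminated comment (reached EOF)

Answer: 13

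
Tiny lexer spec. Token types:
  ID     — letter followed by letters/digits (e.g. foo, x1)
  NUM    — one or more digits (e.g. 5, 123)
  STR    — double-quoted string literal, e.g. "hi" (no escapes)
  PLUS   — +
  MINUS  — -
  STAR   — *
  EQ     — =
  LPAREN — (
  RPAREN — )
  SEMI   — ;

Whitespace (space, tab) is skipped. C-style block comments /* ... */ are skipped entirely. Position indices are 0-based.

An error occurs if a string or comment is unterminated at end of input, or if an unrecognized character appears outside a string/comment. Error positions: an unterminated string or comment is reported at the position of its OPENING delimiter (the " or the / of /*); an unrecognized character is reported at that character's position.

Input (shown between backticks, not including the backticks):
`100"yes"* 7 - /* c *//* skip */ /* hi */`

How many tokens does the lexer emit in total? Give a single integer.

pos=0: emit NUM '100' (now at pos=3)
pos=3: enter STRING mode
pos=3: emit STR "yes" (now at pos=8)
pos=8: emit STAR '*'
pos=10: emit NUM '7' (now at pos=11)
pos=12: emit MINUS '-'
pos=14: enter COMMENT mode (saw '/*')
exit COMMENT mode (now at pos=21)
pos=21: enter COMMENT mode (saw '/*')
exit COMMENT mode (now at pos=31)
pos=32: enter COMMENT mode (saw '/*')
exit COMMENT mode (now at pos=40)
DONE. 5 tokens: [NUM, STR, STAR, NUM, MINUS]

Answer: 5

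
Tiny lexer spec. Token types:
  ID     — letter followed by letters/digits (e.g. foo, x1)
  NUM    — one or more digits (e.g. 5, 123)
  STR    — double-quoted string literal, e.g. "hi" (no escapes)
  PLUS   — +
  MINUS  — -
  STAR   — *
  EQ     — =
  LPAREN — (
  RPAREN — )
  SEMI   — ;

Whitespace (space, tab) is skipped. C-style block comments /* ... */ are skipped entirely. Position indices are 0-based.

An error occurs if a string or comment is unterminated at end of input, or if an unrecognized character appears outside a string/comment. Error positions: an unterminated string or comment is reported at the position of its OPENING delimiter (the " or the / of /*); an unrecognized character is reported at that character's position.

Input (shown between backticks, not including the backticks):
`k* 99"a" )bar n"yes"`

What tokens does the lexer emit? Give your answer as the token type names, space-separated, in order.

pos=0: emit ID 'k' (now at pos=1)
pos=1: emit STAR '*'
pos=3: emit NUM '99' (now at pos=5)
pos=5: enter STRING mode
pos=5: emit STR "a" (now at pos=8)
pos=9: emit RPAREN ')'
pos=10: emit ID 'bar' (now at pos=13)
pos=14: emit ID 'n' (now at pos=15)
pos=15: enter STRING mode
pos=15: emit STR "yes" (now at pos=20)
DONE. 8 tokens: [ID, STAR, NUM, STR, RPAREN, ID, ID, STR]

Answer: ID STAR NUM STR RPAREN ID ID STR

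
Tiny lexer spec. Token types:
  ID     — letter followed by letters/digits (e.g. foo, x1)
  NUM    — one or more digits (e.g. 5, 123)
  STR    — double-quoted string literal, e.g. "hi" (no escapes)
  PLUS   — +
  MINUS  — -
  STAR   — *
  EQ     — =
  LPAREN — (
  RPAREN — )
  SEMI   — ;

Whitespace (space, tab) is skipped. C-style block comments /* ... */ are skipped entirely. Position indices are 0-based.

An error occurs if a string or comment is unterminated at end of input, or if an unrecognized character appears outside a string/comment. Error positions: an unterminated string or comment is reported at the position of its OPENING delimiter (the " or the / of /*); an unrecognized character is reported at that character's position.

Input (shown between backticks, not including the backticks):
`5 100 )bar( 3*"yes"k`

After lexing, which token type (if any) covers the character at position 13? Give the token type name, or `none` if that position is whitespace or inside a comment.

Answer: STAR

Derivation:
pos=0: emit NUM '5' (now at pos=1)
pos=2: emit NUM '100' (now at pos=5)
pos=6: emit RPAREN ')'
pos=7: emit ID 'bar' (now at pos=10)
pos=10: emit LPAREN '('
pos=12: emit NUM '3' (now at pos=13)
pos=13: emit STAR '*'
pos=14: enter STRING mode
pos=14: emit STR "yes" (now at pos=19)
pos=19: emit ID 'k' (now at pos=20)
DONE. 9 tokens: [NUM, NUM, RPAREN, ID, LPAREN, NUM, STAR, STR, ID]
Position 13: char is '*' -> STAR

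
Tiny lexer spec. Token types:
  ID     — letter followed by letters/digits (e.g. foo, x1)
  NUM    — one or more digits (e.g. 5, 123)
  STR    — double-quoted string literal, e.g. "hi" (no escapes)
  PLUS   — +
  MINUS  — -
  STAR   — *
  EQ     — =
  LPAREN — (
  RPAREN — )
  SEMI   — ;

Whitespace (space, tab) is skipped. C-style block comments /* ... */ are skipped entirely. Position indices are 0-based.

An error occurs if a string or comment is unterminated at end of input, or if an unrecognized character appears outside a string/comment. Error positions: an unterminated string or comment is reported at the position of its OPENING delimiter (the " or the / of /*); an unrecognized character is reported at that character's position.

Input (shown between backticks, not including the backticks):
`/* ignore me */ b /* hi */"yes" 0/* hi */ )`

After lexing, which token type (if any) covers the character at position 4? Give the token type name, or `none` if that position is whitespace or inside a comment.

Answer: none

Derivation:
pos=0: enter COMMENT mode (saw '/*')
exit COMMENT mode (now at pos=15)
pos=16: emit ID 'b' (now at pos=17)
pos=18: enter COMMENT mode (saw '/*')
exit COMMENT mode (now at pos=26)
pos=26: enter STRING mode
pos=26: emit STR "yes" (now at pos=31)
pos=32: emit NUM '0' (now at pos=33)
pos=33: enter COMMENT mode (saw '/*')
exit COMMENT mode (now at pos=41)
pos=42: emit RPAREN ')'
DONE. 4 tokens: [ID, STR, NUM, RPAREN]
Position 4: char is 'g' -> none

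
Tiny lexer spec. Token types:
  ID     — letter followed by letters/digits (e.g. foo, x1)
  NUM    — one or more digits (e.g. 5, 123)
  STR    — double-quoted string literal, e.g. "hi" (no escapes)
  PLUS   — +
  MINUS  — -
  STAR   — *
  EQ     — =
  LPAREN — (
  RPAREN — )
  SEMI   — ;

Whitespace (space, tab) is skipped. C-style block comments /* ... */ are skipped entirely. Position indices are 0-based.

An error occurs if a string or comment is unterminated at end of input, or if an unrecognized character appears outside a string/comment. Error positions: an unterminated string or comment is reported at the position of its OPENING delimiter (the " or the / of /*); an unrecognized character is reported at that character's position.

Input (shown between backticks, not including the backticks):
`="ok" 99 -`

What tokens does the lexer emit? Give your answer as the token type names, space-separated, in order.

pos=0: emit EQ '='
pos=1: enter STRING mode
pos=1: emit STR "ok" (now at pos=5)
pos=6: emit NUM '99' (now at pos=8)
pos=9: emit MINUS '-'
DONE. 4 tokens: [EQ, STR, NUM, MINUS]

Answer: EQ STR NUM MINUS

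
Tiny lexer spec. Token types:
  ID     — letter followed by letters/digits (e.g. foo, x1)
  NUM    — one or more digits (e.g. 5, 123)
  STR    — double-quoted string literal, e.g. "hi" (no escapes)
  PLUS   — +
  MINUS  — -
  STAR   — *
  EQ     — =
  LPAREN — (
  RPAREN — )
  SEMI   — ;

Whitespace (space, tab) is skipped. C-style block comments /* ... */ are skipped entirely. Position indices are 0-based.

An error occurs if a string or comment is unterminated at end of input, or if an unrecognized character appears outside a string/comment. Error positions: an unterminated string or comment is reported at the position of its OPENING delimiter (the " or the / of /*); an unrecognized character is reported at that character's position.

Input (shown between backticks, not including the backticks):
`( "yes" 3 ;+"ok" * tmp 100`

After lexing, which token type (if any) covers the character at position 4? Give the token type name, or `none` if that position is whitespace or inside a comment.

Answer: STR

Derivation:
pos=0: emit LPAREN '('
pos=2: enter STRING mode
pos=2: emit STR "yes" (now at pos=7)
pos=8: emit NUM '3' (now at pos=9)
pos=10: emit SEMI ';'
pos=11: emit PLUS '+'
pos=12: enter STRING mode
pos=12: emit STR "ok" (now at pos=16)
pos=17: emit STAR '*'
pos=19: emit ID 'tmp' (now at pos=22)
pos=23: emit NUM '100' (now at pos=26)
DONE. 9 tokens: [LPAREN, STR, NUM, SEMI, PLUS, STR, STAR, ID, NUM]
Position 4: char is 'e' -> STR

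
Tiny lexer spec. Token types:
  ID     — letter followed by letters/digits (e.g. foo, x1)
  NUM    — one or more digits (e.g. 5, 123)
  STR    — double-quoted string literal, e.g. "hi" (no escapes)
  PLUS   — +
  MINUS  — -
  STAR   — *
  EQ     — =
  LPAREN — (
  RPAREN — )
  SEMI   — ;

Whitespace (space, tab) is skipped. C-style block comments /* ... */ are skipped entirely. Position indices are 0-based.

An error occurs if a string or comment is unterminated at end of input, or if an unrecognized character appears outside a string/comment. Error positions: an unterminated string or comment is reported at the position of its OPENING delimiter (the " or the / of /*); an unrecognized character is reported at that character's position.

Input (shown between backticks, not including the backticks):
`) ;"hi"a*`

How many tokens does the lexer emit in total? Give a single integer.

Answer: 5

Derivation:
pos=0: emit RPAREN ')'
pos=2: emit SEMI ';'
pos=3: enter STRING mode
pos=3: emit STR "hi" (now at pos=7)
pos=7: emit ID 'a' (now at pos=8)
pos=8: emit STAR '*'
DONE. 5 tokens: [RPAREN, SEMI, STR, ID, STAR]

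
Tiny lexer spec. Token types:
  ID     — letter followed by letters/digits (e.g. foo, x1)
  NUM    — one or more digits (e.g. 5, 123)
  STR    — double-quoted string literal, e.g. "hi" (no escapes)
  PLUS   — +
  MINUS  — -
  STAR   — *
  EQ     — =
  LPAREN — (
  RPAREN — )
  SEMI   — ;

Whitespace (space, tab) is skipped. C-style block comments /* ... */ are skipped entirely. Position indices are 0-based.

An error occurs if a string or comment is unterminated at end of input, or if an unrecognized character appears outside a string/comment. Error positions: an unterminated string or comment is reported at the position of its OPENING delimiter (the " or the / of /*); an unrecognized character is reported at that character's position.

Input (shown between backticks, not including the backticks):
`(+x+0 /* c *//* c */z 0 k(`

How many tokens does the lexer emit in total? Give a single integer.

pos=0: emit LPAREN '('
pos=1: emit PLUS '+'
pos=2: emit ID 'x' (now at pos=3)
pos=3: emit PLUS '+'
pos=4: emit NUM '0' (now at pos=5)
pos=6: enter COMMENT mode (saw '/*')
exit COMMENT mode (now at pos=13)
pos=13: enter COMMENT mode (saw '/*')
exit COMMENT mode (now at pos=20)
pos=20: emit ID 'z' (now at pos=21)
pos=22: emit NUM '0' (now at pos=23)
pos=24: emit ID 'k' (now at pos=25)
pos=25: emit LPAREN '('
DONE. 9 tokens: [LPAREN, PLUS, ID, PLUS, NUM, ID, NUM, ID, LPAREN]

Answer: 9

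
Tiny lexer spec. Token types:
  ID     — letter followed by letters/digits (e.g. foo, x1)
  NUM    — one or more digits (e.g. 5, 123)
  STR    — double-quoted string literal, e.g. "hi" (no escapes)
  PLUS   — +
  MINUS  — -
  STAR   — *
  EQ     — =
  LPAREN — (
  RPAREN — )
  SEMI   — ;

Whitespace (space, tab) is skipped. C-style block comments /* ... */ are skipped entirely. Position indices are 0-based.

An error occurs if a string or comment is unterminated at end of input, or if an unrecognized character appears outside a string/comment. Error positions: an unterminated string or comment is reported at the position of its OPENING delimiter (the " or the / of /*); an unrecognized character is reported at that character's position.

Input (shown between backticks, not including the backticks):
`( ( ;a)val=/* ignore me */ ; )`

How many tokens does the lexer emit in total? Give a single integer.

pos=0: emit LPAREN '('
pos=2: emit LPAREN '('
pos=4: emit SEMI ';'
pos=5: emit ID 'a' (now at pos=6)
pos=6: emit RPAREN ')'
pos=7: emit ID 'val' (now at pos=10)
pos=10: emit EQ '='
pos=11: enter COMMENT mode (saw '/*')
exit COMMENT mode (now at pos=26)
pos=27: emit SEMI ';'
pos=29: emit RPAREN ')'
DONE. 9 tokens: [LPAREN, LPAREN, SEMI, ID, RPAREN, ID, EQ, SEMI, RPAREN]

Answer: 9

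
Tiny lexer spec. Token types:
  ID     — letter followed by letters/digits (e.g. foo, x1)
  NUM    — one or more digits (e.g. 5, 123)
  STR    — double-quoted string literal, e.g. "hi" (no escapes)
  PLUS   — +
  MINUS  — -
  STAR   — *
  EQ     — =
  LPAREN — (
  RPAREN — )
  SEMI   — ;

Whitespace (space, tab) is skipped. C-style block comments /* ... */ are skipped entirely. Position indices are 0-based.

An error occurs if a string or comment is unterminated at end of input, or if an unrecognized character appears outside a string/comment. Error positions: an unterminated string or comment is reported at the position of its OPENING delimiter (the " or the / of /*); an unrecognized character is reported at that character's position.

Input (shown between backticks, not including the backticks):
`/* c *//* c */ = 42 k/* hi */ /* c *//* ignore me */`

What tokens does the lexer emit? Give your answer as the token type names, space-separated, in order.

Answer: EQ NUM ID

Derivation:
pos=0: enter COMMENT mode (saw '/*')
exit COMMENT mode (now at pos=7)
pos=7: enter COMMENT mode (saw '/*')
exit COMMENT mode (now at pos=14)
pos=15: emit EQ '='
pos=17: emit NUM '42' (now at pos=19)
pos=20: emit ID 'k' (now at pos=21)
pos=21: enter COMMENT mode (saw '/*')
exit COMMENT mode (now at pos=29)
pos=30: enter COMMENT mode (saw '/*')
exit COMMENT mode (now at pos=37)
pos=37: enter COMMENT mode (saw '/*')
exit COMMENT mode (now at pos=52)
DONE. 3 tokens: [EQ, NUM, ID]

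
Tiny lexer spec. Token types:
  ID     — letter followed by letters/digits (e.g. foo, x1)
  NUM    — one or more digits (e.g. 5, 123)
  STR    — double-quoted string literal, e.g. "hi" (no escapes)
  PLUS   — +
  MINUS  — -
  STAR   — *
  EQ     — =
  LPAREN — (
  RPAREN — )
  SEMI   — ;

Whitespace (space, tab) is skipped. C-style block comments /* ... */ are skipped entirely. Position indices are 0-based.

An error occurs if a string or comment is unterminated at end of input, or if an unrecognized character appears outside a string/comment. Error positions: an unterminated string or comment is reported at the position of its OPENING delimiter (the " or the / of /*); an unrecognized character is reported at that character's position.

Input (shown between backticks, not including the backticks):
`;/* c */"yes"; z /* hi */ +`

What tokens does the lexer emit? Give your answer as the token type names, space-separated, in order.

pos=0: emit SEMI ';'
pos=1: enter COMMENT mode (saw '/*')
exit COMMENT mode (now at pos=8)
pos=8: enter STRING mode
pos=8: emit STR "yes" (now at pos=13)
pos=13: emit SEMI ';'
pos=15: emit ID 'z' (now at pos=16)
pos=17: enter COMMENT mode (saw '/*')
exit COMMENT mode (now at pos=25)
pos=26: emit PLUS '+'
DONE. 5 tokens: [SEMI, STR, SEMI, ID, PLUS]

Answer: SEMI STR SEMI ID PLUS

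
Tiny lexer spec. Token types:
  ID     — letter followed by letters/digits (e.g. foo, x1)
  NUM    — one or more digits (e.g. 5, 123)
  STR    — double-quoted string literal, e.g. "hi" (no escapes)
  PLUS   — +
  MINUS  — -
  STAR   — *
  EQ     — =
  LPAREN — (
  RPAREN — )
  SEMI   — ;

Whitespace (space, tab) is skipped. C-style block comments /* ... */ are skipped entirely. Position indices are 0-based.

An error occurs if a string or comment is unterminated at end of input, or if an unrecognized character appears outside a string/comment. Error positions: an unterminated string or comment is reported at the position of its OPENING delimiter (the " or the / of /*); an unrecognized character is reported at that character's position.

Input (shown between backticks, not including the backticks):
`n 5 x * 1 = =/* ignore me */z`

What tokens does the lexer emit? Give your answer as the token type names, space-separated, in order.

pos=0: emit ID 'n' (now at pos=1)
pos=2: emit NUM '5' (now at pos=3)
pos=4: emit ID 'x' (now at pos=5)
pos=6: emit STAR '*'
pos=8: emit NUM '1' (now at pos=9)
pos=10: emit EQ '='
pos=12: emit EQ '='
pos=13: enter COMMENT mode (saw '/*')
exit COMMENT mode (now at pos=28)
pos=28: emit ID 'z' (now at pos=29)
DONE. 8 tokens: [ID, NUM, ID, STAR, NUM, EQ, EQ, ID]

Answer: ID NUM ID STAR NUM EQ EQ ID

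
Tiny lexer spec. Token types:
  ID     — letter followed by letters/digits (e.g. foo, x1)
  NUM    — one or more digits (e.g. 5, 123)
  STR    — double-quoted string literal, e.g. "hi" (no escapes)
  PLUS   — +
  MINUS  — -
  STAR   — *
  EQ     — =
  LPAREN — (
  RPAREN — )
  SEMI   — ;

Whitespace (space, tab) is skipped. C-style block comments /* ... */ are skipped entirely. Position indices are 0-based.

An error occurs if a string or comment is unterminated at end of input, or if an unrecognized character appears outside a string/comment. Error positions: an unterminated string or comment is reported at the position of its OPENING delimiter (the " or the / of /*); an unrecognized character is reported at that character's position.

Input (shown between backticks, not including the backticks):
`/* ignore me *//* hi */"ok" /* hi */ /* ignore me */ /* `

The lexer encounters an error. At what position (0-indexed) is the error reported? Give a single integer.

Answer: 53

Derivation:
pos=0: enter COMMENT mode (saw '/*')
exit COMMENT mode (now at pos=15)
pos=15: enter COMMENT mode (saw '/*')
exit COMMENT mode (now at pos=23)
pos=23: enter STRING mode
pos=23: emit STR "ok" (now at pos=27)
pos=28: enter COMMENT mode (saw '/*')
exit COMMENT mode (now at pos=36)
pos=37: enter COMMENT mode (saw '/*')
exit COMMENT mode (now at pos=52)
pos=53: enter COMMENT mode (saw '/*')
pos=53: ERROR — unterminated comment (reached EOF)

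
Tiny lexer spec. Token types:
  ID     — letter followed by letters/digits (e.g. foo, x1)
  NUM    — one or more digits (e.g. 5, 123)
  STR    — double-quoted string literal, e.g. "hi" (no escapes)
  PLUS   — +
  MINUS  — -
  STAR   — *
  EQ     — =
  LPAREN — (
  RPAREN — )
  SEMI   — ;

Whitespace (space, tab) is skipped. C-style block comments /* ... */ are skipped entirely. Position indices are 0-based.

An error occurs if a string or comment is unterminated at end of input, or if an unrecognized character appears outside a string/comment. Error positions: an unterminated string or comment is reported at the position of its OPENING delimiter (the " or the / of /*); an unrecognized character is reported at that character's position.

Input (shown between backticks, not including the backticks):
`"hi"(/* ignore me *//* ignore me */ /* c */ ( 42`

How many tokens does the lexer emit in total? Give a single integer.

pos=0: enter STRING mode
pos=0: emit STR "hi" (now at pos=4)
pos=4: emit LPAREN '('
pos=5: enter COMMENT mode (saw '/*')
exit COMMENT mode (now at pos=20)
pos=20: enter COMMENT mode (saw '/*')
exit COMMENT mode (now at pos=35)
pos=36: enter COMMENT mode (saw '/*')
exit COMMENT mode (now at pos=43)
pos=44: emit LPAREN '('
pos=46: emit NUM '42' (now at pos=48)
DONE. 4 tokens: [STR, LPAREN, LPAREN, NUM]

Answer: 4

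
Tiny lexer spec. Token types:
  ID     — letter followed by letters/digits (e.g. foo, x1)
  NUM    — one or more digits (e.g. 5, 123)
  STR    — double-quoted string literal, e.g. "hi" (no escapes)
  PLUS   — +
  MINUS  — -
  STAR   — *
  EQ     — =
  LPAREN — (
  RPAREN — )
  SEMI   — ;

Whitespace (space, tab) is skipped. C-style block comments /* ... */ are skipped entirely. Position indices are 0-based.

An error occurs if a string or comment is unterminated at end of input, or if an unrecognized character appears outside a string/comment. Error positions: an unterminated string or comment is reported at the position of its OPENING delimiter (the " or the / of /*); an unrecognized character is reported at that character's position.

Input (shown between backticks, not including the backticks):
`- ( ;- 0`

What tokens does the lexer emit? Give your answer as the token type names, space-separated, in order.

Answer: MINUS LPAREN SEMI MINUS NUM

Derivation:
pos=0: emit MINUS '-'
pos=2: emit LPAREN '('
pos=4: emit SEMI ';'
pos=5: emit MINUS '-'
pos=7: emit NUM '0' (now at pos=8)
DONE. 5 tokens: [MINUS, LPAREN, SEMI, MINUS, NUM]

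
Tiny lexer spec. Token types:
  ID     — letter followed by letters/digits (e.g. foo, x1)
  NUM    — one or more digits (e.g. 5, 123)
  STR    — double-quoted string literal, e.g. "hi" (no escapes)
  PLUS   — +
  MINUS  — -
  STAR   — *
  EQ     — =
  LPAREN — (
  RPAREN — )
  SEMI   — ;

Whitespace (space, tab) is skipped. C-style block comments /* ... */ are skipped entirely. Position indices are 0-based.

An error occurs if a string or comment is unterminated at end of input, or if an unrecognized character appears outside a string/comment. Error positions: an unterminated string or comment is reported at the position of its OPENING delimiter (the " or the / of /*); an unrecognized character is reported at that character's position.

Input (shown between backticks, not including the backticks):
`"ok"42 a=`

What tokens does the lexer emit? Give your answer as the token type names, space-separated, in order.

Answer: STR NUM ID EQ

Derivation:
pos=0: enter STRING mode
pos=0: emit STR "ok" (now at pos=4)
pos=4: emit NUM '42' (now at pos=6)
pos=7: emit ID 'a' (now at pos=8)
pos=8: emit EQ '='
DONE. 4 tokens: [STR, NUM, ID, EQ]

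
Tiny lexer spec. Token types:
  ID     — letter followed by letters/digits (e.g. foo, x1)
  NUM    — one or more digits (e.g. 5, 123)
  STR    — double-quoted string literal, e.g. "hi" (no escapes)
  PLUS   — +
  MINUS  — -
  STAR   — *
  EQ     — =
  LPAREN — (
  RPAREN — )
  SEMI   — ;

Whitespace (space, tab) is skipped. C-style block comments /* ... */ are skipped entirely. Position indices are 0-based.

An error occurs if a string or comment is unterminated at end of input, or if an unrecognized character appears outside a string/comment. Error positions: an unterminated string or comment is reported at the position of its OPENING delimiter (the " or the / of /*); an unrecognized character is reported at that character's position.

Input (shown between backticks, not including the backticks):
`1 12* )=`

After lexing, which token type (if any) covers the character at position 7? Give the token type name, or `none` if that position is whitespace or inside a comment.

Answer: EQ

Derivation:
pos=0: emit NUM '1' (now at pos=1)
pos=2: emit NUM '12' (now at pos=4)
pos=4: emit STAR '*'
pos=6: emit RPAREN ')'
pos=7: emit EQ '='
DONE. 5 tokens: [NUM, NUM, STAR, RPAREN, EQ]
Position 7: char is '=' -> EQ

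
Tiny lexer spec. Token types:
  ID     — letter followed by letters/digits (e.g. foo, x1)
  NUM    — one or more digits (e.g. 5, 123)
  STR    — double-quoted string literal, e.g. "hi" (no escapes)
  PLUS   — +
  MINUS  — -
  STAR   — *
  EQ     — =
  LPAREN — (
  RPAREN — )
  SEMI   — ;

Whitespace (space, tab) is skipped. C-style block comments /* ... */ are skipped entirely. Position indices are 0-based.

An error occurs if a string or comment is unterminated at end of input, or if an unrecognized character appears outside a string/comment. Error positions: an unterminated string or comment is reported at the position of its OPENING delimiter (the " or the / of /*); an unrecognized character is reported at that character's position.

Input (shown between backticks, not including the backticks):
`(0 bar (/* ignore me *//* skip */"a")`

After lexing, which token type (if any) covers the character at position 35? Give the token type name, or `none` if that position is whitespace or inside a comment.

pos=0: emit LPAREN '('
pos=1: emit NUM '0' (now at pos=2)
pos=3: emit ID 'bar' (now at pos=6)
pos=7: emit LPAREN '('
pos=8: enter COMMENT mode (saw '/*')
exit COMMENT mode (now at pos=23)
pos=23: enter COMMENT mode (saw '/*')
exit COMMENT mode (now at pos=33)
pos=33: enter STRING mode
pos=33: emit STR "a" (now at pos=36)
pos=36: emit RPAREN ')'
DONE. 6 tokens: [LPAREN, NUM, ID, LPAREN, STR, RPAREN]
Position 35: char is '"' -> STR

Answer: STR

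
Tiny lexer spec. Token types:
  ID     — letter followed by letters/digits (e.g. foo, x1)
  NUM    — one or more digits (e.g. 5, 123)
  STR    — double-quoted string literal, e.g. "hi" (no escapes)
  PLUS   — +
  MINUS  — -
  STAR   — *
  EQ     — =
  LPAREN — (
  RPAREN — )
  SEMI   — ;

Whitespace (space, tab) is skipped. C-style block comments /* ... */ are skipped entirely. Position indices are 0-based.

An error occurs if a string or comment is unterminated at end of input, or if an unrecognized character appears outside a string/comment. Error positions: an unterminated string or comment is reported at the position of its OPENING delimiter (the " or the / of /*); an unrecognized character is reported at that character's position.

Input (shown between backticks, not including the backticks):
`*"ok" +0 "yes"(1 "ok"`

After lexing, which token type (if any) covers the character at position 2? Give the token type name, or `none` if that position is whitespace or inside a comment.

pos=0: emit STAR '*'
pos=1: enter STRING mode
pos=1: emit STR "ok" (now at pos=5)
pos=6: emit PLUS '+'
pos=7: emit NUM '0' (now at pos=8)
pos=9: enter STRING mode
pos=9: emit STR "yes" (now at pos=14)
pos=14: emit LPAREN '('
pos=15: emit NUM '1' (now at pos=16)
pos=17: enter STRING mode
pos=17: emit STR "ok" (now at pos=21)
DONE. 8 tokens: [STAR, STR, PLUS, NUM, STR, LPAREN, NUM, STR]
Position 2: char is 'o' -> STR

Answer: STR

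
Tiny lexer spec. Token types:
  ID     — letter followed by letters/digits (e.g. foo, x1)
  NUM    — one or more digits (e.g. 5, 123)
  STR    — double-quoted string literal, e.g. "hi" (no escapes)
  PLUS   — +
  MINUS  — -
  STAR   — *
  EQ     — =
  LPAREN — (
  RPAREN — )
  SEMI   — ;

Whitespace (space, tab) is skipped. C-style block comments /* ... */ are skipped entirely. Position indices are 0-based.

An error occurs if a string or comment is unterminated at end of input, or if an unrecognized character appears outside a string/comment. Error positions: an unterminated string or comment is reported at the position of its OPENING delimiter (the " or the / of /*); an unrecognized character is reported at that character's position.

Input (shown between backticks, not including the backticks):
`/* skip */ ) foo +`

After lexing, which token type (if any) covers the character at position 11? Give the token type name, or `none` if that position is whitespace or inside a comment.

pos=0: enter COMMENT mode (saw '/*')
exit COMMENT mode (now at pos=10)
pos=11: emit RPAREN ')'
pos=13: emit ID 'foo' (now at pos=16)
pos=17: emit PLUS '+'
DONE. 3 tokens: [RPAREN, ID, PLUS]
Position 11: char is ')' -> RPAREN

Answer: RPAREN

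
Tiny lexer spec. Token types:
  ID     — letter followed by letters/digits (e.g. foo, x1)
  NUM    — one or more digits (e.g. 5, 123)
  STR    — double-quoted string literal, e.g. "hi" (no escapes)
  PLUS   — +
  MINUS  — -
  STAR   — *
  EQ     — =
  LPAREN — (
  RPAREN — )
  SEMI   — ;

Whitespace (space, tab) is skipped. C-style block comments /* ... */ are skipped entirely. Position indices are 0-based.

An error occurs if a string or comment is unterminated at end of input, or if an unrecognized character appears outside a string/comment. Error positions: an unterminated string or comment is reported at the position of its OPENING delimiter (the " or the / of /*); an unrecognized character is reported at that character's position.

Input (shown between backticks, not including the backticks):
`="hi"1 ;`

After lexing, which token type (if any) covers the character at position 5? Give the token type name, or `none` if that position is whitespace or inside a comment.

Answer: NUM

Derivation:
pos=0: emit EQ '='
pos=1: enter STRING mode
pos=1: emit STR "hi" (now at pos=5)
pos=5: emit NUM '1' (now at pos=6)
pos=7: emit SEMI ';'
DONE. 4 tokens: [EQ, STR, NUM, SEMI]
Position 5: char is '1' -> NUM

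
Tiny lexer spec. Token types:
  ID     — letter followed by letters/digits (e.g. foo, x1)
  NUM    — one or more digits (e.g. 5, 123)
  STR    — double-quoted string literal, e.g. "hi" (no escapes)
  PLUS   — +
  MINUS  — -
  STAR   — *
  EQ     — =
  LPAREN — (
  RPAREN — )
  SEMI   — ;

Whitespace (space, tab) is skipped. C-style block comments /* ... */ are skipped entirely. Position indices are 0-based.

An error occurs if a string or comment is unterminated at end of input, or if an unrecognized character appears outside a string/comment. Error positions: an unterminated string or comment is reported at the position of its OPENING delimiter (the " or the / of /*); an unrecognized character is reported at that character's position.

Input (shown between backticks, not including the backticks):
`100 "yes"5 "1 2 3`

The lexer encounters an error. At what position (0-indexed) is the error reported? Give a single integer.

Answer: 11

Derivation:
pos=0: emit NUM '100' (now at pos=3)
pos=4: enter STRING mode
pos=4: emit STR "yes" (now at pos=9)
pos=9: emit NUM '5' (now at pos=10)
pos=11: enter STRING mode
pos=11: ERROR — unterminated string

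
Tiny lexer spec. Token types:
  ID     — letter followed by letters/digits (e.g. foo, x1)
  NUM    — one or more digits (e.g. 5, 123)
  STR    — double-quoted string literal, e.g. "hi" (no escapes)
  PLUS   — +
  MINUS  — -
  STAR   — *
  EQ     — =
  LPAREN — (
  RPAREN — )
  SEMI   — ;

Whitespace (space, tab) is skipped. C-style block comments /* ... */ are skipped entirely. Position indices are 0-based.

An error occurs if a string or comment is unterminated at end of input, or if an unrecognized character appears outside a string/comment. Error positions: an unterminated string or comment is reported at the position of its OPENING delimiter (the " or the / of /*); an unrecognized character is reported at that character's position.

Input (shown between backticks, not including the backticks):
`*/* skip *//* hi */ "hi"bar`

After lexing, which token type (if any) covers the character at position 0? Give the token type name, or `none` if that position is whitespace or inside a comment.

Answer: STAR

Derivation:
pos=0: emit STAR '*'
pos=1: enter COMMENT mode (saw '/*')
exit COMMENT mode (now at pos=11)
pos=11: enter COMMENT mode (saw '/*')
exit COMMENT mode (now at pos=19)
pos=20: enter STRING mode
pos=20: emit STR "hi" (now at pos=24)
pos=24: emit ID 'bar' (now at pos=27)
DONE. 3 tokens: [STAR, STR, ID]
Position 0: char is '*' -> STAR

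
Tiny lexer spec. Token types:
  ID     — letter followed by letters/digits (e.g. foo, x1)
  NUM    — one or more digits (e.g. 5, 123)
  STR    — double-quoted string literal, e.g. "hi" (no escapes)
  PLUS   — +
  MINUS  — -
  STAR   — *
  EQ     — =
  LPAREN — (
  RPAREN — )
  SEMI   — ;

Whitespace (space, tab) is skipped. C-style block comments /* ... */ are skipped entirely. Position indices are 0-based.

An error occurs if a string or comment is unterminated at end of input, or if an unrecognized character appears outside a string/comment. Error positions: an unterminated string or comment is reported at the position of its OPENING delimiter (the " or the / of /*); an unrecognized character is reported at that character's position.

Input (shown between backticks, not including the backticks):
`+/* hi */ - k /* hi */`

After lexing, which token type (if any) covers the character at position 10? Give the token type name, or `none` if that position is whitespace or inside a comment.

pos=0: emit PLUS '+'
pos=1: enter COMMENT mode (saw '/*')
exit COMMENT mode (now at pos=9)
pos=10: emit MINUS '-'
pos=12: emit ID 'k' (now at pos=13)
pos=14: enter COMMENT mode (saw '/*')
exit COMMENT mode (now at pos=22)
DONE. 3 tokens: [PLUS, MINUS, ID]
Position 10: char is '-' -> MINUS

Answer: MINUS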